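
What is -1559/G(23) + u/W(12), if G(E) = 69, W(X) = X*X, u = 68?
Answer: -18317/828 ≈ -22.122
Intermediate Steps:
W(X) = X**2
-1559/G(23) + u/W(12) = -1559/69 + 68/(12**2) = -1559*1/69 + 68/144 = -1559/69 + 68*(1/144) = -1559/69 + 17/36 = -18317/828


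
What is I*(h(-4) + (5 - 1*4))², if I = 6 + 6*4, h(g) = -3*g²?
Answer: 66270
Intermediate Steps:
I = 30 (I = 6 + 24 = 30)
I*(h(-4) + (5 - 1*4))² = 30*(-3*(-4)² + (5 - 1*4))² = 30*(-3*16 + (5 - 4))² = 30*(-48 + 1)² = 30*(-47)² = 30*2209 = 66270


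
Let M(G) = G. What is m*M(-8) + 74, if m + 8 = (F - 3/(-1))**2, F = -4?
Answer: 130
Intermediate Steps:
m = -7 (m = -8 + (-4 - 3/(-1))**2 = -8 + (-4 - 3*(-1))**2 = -8 + (-4 + 3)**2 = -8 + (-1)**2 = -8 + 1 = -7)
m*M(-8) + 74 = -7*(-8) + 74 = 56 + 74 = 130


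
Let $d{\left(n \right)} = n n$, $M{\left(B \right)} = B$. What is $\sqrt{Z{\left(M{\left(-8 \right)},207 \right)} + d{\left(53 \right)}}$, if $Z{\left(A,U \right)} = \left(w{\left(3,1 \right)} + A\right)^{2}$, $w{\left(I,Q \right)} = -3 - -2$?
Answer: $17 \sqrt{10} \approx 53.759$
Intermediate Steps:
$w{\left(I,Q \right)} = -1$ ($w{\left(I,Q \right)} = -3 + 2 = -1$)
$d{\left(n \right)} = n^{2}$
$Z{\left(A,U \right)} = \left(-1 + A\right)^{2}$
$\sqrt{Z{\left(M{\left(-8 \right)},207 \right)} + d{\left(53 \right)}} = \sqrt{\left(-1 - 8\right)^{2} + 53^{2}} = \sqrt{\left(-9\right)^{2} + 2809} = \sqrt{81 + 2809} = \sqrt{2890} = 17 \sqrt{10}$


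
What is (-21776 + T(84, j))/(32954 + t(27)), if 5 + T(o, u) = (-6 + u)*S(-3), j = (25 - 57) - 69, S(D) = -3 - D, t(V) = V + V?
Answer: -21781/33008 ≈ -0.65987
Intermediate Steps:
t(V) = 2*V
j = -101 (j = -32 - 69 = -101)
T(o, u) = -5 (T(o, u) = -5 + (-6 + u)*(-3 - 1*(-3)) = -5 + (-6 + u)*(-3 + 3) = -5 + (-6 + u)*0 = -5 + 0 = -5)
(-21776 + T(84, j))/(32954 + t(27)) = (-21776 - 5)/(32954 + 2*27) = -21781/(32954 + 54) = -21781/33008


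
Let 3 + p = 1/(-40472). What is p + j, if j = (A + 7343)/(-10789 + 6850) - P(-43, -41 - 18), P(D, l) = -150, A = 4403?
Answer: 22959235525/159419208 ≈ 144.02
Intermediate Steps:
p = -121417/40472 (p = -3 + 1/(-40472) = -3 - 1/40472 = -121417/40472 ≈ -3.0000)
j = 579104/3939 (j = (4403 + 7343)/(-10789 + 6850) - 1*(-150) = 11746/(-3939) + 150 = 11746*(-1/3939) + 150 = -11746/3939 + 150 = 579104/3939 ≈ 147.02)
p + j = -121417/40472 + 579104/3939 = 22959235525/159419208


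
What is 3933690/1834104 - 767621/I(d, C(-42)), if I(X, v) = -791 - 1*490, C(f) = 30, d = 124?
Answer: 235489300579/391581204 ≈ 601.38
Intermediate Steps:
I(X, v) = -1281 (I(X, v) = -791 - 490 = -1281)
3933690/1834104 - 767621/I(d, C(-42)) = 3933690/1834104 - 767621/(-1281) = 3933690*(1/1834104) - 767621*(-1/1281) = 655615/305684 + 767621/1281 = 235489300579/391581204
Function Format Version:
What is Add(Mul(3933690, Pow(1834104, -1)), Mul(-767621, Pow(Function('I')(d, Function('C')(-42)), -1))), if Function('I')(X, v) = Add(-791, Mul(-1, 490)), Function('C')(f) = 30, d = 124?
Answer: Rational(235489300579, 391581204) ≈ 601.38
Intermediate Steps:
Function('I')(X, v) = -1281 (Function('I')(X, v) = Add(-791, -490) = -1281)
Add(Mul(3933690, Pow(1834104, -1)), Mul(-767621, Pow(Function('I')(d, Function('C')(-42)), -1))) = Add(Mul(3933690, Pow(1834104, -1)), Mul(-767621, Pow(-1281, -1))) = Add(Mul(3933690, Rational(1, 1834104)), Mul(-767621, Rational(-1, 1281))) = Add(Rational(655615, 305684), Rational(767621, 1281)) = Rational(235489300579, 391581204)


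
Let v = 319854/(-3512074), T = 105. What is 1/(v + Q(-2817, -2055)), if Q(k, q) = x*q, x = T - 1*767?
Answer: 1756037/2388930135243 ≈ 7.3507e-7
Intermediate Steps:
x = -662 (x = 105 - 1*767 = 105 - 767 = -662)
Q(k, q) = -662*q
v = -159927/1756037 (v = 319854*(-1/3512074) = -159927/1756037 ≈ -0.091073)
1/(v + Q(-2817, -2055)) = 1/(-159927/1756037 - 662*(-2055)) = 1/(-159927/1756037 + 1360410) = 1/(2388930135243/1756037) = 1756037/2388930135243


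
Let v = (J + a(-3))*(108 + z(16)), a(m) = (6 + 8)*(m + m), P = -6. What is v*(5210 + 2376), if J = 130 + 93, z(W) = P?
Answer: 107554308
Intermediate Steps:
a(m) = 28*m (a(m) = 14*(2*m) = 28*m)
z(W) = -6
J = 223
v = 14178 (v = (223 + 28*(-3))*(108 - 6) = (223 - 84)*102 = 139*102 = 14178)
v*(5210 + 2376) = 14178*(5210 + 2376) = 14178*7586 = 107554308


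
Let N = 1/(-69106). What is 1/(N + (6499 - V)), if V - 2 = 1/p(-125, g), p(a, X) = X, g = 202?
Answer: 3489853/22673557614 ≈ 0.00015392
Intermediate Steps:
V = 405/202 (V = 2 + 1/202 = 405/202 ≈ 2.0050)
N = -1/69106 ≈ -1.4471e-5
1/(N + (6499 - V)) = 1/(-1/69106 + (6499 - 1*405/202)) = 1/(-1/69106 + (6499 - 405/202)) = 1/(-1/69106 + 1312393/202) = 1/(22673557614/3489853) = 3489853/22673557614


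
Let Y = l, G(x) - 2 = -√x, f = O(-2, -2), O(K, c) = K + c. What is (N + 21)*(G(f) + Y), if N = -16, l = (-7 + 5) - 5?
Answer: -25 - 10*I ≈ -25.0 - 10.0*I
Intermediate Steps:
f = -4 (f = -2 - 2 = -4)
l = -7 (l = -2 - 5 = -7)
G(x) = 2 - √x
Y = -7
(N + 21)*(G(f) + Y) = (-16 + 21)*((2 - √(-4)) - 7) = 5*((2 - 2*I) - 7) = 5*(-5 - 2*I) = -25 - 10*I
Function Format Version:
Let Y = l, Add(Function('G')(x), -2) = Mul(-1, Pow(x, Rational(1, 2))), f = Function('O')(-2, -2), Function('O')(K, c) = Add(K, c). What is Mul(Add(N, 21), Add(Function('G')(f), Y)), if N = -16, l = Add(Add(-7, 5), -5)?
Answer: Add(-25, Mul(-10, I)) ≈ Add(-25.000, Mul(-10.000, I))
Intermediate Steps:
f = -4 (f = Add(-2, -2) = -4)
l = -7 (l = Add(-2, -5) = -7)
Function('G')(x) = Add(2, Mul(-1, Pow(x, Rational(1, 2))))
Y = -7
Mul(Add(N, 21), Add(Function('G')(f), Y)) = Mul(Add(-16, 21), Add(Add(2, Mul(-1, Pow(-4, Rational(1, 2)))), -7)) = Mul(5, Add(Add(2, Mul(-1, Mul(2, I))), -7)) = Mul(5, Add(Add(2, Mul(-2, I)), -7)) = Mul(5, Add(-5, Mul(-2, I))) = Add(-25, Mul(-10, I))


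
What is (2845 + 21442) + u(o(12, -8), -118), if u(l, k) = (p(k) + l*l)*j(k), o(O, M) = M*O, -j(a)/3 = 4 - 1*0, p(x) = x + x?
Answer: -83473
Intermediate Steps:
p(x) = 2*x
j(a) = -12 (j(a) = -3*(4 - 1*0) = -3*(4 + 0) = -3*4 = -12)
u(l, k) = -24*k - 12*l² (u(l, k) = (2*k + l*l)*(-12) = (2*k + l²)*(-12) = (l² + 2*k)*(-12) = -24*k - 12*l²)
(2845 + 21442) + u(o(12, -8), -118) = (2845 + 21442) + (-24*(-118) - 12*(-8*12)²) = 24287 + (2832 - 12*(-96)²) = 24287 + (2832 - 12*9216) = 24287 + (2832 - 110592) = 24287 - 107760 = -83473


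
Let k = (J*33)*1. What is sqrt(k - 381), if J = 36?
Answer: sqrt(807) ≈ 28.408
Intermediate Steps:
k = 1188 (k = (36*33)*1 = 1188*1 = 1188)
sqrt(k - 381) = sqrt(1188 - 381) = sqrt(807)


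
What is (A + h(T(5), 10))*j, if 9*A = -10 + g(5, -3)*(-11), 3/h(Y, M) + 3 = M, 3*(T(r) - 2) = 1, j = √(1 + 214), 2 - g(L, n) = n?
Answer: -428*√215/63 ≈ -99.615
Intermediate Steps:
g(L, n) = 2 - n
j = √215 ≈ 14.663
T(r) = 7/3 (T(r) = 2 + (⅓)*1 = 2 + ⅓ = 7/3)
h(Y, M) = 3/(-3 + M)
A = -65/9 (A = (-10 + (2 - 1*(-3))*(-11))/9 = (-10 + (2 + 3)*(-11))/9 = (-10 + 5*(-11))/9 = (-10 - 55)/9 = (⅑)*(-65) = -65/9 ≈ -7.2222)
(A + h(T(5), 10))*j = (-65/9 + 3/(-3 + 10))*√215 = (-65/9 + 3/7)*√215 = -428*√215/63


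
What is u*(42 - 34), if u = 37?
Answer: 296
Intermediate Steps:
u*(42 - 34) = 37*(42 - 34) = 37*8 = 296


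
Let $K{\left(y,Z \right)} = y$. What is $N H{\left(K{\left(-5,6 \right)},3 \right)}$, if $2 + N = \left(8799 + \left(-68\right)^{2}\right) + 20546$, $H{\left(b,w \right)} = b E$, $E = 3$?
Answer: $-509505$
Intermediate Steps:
$H{\left(b,w \right)} = 3 b$ ($H{\left(b,w \right)} = b 3 = 3 b$)
$N = 33967$ ($N = -2 + \left(\left(8799 + \left(-68\right)^{2}\right) + 20546\right) = -2 + \left(\left(8799 + 4624\right) + 20546\right) = -2 + \left(13423 + 20546\right) = -2 + 33969 = 33967$)
$N H{\left(K{\left(-5,6 \right)},3 \right)} = 33967 \cdot 3 \left(-5\right) = 33967 \left(-15\right) = -509505$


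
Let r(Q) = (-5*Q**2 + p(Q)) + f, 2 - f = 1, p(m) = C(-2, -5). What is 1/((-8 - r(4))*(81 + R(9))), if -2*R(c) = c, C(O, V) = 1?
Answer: 1/5355 ≈ 0.00018674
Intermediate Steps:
p(m) = 1
R(c) = -c/2
f = 1 (f = 2 - 1*1 = 2 - 1 = 1)
r(Q) = 2 - 5*Q**2 (r(Q) = (-5*Q**2 + 1) + 1 = (1 - 5*Q**2) + 1 = 2 - 5*Q**2)
1/((-8 - r(4))*(81 + R(9))) = 1/((-8 - (2 - 5*4**2))*(81 - 1/2*9)) = 1/((-8 - (2 - 5*16))*(81 - 9/2)) = 1/((-8 - (2 - 80))*(153/2)) = 1/((-8 - 1*(-78))*(153/2)) = 1/((-8 + 78)*(153/2)) = 1/(70*(153/2)) = 1/5355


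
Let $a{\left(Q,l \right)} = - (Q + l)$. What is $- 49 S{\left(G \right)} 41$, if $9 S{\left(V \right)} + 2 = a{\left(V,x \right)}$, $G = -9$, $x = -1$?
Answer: $- \frac{16072}{9} \approx -1785.8$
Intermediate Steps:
$a{\left(Q,l \right)} = - Q - l$
$S{\left(V \right)} = - \frac{1}{9} - \frac{V}{9}$ ($S{\left(V \right)} = - \frac{2}{9} + \frac{- V - -1}{9} = - \frac{2}{9} + \frac{- V + 1}{9} = - \frac{2}{9} + \frac{1 - V}{9} = - \frac{2}{9} - \left(- \frac{1}{9} + \frac{V}{9}\right) = - \frac{1}{9} - \frac{V}{9}$)
$- 49 S{\left(G \right)} 41 = - 49 \left(- \frac{1}{9} - -1\right) 41 = - 49 \left(- \frac{1}{9} + 1\right) 41 = \left(-49\right) \frac{8}{9} \cdot 41 = \left(- \frac{392}{9}\right) 41 = - \frac{16072}{9}$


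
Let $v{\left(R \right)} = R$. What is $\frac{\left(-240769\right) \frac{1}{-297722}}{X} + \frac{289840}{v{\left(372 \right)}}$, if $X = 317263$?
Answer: $\frac{6844294454631077}{8784424264398} \approx 779.14$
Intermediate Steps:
$\frac{\left(-240769\right) \frac{1}{-297722}}{X} + \frac{289840}{v{\left(372 \right)}} = \frac{\left(-240769\right) \frac{1}{-297722}}{317263} + \frac{289840}{372} = \left(-240769\right) \left(- \frac{1}{297722}\right) \frac{1}{317263} + 289840 \cdot \frac{1}{372} = \frac{240769}{297722} \cdot \frac{1}{317263} + \frac{72460}{93} = \frac{240769}{94456174886} + \frac{72460}{93} = \frac{6844294454631077}{8784424264398}$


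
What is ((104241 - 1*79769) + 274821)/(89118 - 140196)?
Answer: -299293/51078 ≈ -5.8595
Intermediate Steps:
((104241 - 1*79769) + 274821)/(89118 - 140196) = ((104241 - 79769) + 274821)/(-51078) = (24472 + 274821)*(-1/51078) = 299293*(-1/51078) = -299293/51078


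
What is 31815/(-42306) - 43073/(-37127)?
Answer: 213683611/523564954 ≈ 0.40813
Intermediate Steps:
31815/(-42306) - 43073/(-37127) = 31815*(-1/42306) - 43073*(-1/37127) = -10605/14102 + 43073/37127 = 213683611/523564954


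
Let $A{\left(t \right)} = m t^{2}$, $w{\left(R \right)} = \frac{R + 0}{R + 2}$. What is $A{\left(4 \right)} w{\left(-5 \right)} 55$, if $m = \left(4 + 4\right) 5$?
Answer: $\frac{176000}{3} \approx 58667.0$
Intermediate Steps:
$m = 40$ ($m = 8 \cdot 5 = 40$)
$w{\left(R \right)} = \frac{R}{2 + R}$
$A{\left(t \right)} = 40 t^{2}$
$A{\left(4 \right)} w{\left(-5 \right)} 55 = 40 \cdot 4^{2} \left(- \frac{5}{2 - 5}\right) 55 = 40 \cdot 16 \left(- \frac{5}{-3}\right) 55 = 640 \left(\left(-5\right) \left(- \frac{1}{3}\right)\right) 55 = 640 \cdot \frac{5}{3} \cdot 55 = \frac{3200}{3} \cdot 55 = \frac{176000}{3}$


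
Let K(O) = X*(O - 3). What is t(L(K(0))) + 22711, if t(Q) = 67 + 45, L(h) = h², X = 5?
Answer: 22823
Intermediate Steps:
K(O) = -15 + 5*O (K(O) = 5*(O - 3) = 5*(-3 + O) = -15 + 5*O)
t(Q) = 112
t(L(K(0))) + 22711 = 112 + 22711 = 22823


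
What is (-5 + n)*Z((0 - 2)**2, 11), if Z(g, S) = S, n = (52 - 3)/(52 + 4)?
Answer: -363/8 ≈ -45.375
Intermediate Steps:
n = 7/8 (n = 49/56 = 49*(1/56) = 7/8 ≈ 0.87500)
(-5 + n)*Z((0 - 2)**2, 11) = (-5 + 7/8)*11 = -33/8*11 = -363/8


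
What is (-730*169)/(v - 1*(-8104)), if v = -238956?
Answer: 61685/115426 ≈ 0.53441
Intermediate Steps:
(-730*169)/(v - 1*(-8104)) = (-730*169)/(-238956 - 1*(-8104)) = -123370/(-238956 + 8104) = -123370/(-230852) = -123370*(-1/230852) = 61685/115426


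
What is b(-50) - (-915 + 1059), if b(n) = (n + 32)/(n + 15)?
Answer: -5022/35 ≈ -143.49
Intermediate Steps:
b(n) = (32 + n)/(15 + n)
b(-50) - (-915 + 1059) = (32 - 50)/(15 - 50) - (-915 + 1059) = -18/(-35) - 1*144 = -1/35*(-18) - 144 = 18/35 - 144 = -5022/35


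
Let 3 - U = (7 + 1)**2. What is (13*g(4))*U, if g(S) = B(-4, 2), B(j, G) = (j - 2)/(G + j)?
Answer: -2379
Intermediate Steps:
B(j, G) = (-2 + j)/(G + j)
g(S) = 3 (g(S) = (-2 - 4)/(2 - 4) = -6/(-2) = -1/2*(-6) = 3)
U = -61 (U = 3 - (7 + 1)**2 = 3 - 1*8**2 = 3 - 1*64 = 3 - 64 = -61)
(13*g(4))*U = (13*3)*(-61) = 39*(-61) = -2379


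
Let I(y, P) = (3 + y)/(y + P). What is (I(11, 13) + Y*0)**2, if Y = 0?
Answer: 49/144 ≈ 0.34028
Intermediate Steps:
I(y, P) = (3 + y)/(P + y)
(I(11, 13) + Y*0)**2 = ((3 + 11)/(13 + 11) + 0*0)**2 = (14/24 + 0)**2 = ((1/24)*14 + 0)**2 = (7/12 + 0)**2 = (7/12)**2 = 49/144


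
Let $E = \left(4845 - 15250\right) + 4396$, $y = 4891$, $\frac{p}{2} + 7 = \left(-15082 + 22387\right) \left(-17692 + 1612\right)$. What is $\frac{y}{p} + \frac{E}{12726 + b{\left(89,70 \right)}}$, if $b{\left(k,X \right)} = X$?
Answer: $- \frac{705874914281}{1503074551972} \approx -0.46962$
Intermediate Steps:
$p = -234928814$ ($p = -14 + 2 \left(-15082 + 22387\right) \left(-17692 + 1612\right) = -14 + 2 \cdot 7305 \left(-16080\right) = -14 + 2 \left(-117464400\right) = -14 - 234928800 = -234928814$)
$E = -6009$ ($E = -10405 + 4396 = -6009$)
$\frac{y}{p} + \frac{E}{12726 + b{\left(89,70 \right)}} = \frac{4891}{-234928814} - \frac{6009}{12726 + 70} = 4891 \left(- \frac{1}{234928814}\right) - \frac{6009}{12796} = - \frac{4891}{234928814} - \frac{6009}{12796} = - \frac{705874914281}{1503074551972}$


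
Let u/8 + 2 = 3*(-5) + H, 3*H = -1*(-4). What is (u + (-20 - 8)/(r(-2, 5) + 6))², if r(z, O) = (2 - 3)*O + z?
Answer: 85264/9 ≈ 9473.8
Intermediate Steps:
H = 4/3 (H = (-1*(-4))/3 = (⅓)*4 = 4/3 ≈ 1.3333)
r(z, O) = z - O (r(z, O) = -O + z = z - O)
u = -376/3 (u = -16 + 8*(3*(-5) + 4/3) = -16 + 8*(-15 + 4/3) = -16 + 8*(-41/3) = -16 - 328/3 = -376/3 ≈ -125.33)
(u + (-20 - 8)/(r(-2, 5) + 6))² = (-376/3 + (-20 - 8)/((-2 - 1*5) + 6))² = (-376/3 - 28/((-2 - 5) + 6))² = (-376/3 - 28/(-7 + 6))² = (-376/3 - 28/(-1))² = (-376/3 - 28*(-1))² = (-376/3 + 28)² = (-292/3)² = 85264/9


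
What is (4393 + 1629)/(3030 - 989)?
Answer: 6022/2041 ≈ 2.9505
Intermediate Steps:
(4393 + 1629)/(3030 - 989) = 6022/2041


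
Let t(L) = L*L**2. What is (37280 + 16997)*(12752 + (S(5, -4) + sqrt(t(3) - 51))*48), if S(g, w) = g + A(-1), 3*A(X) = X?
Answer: 704298352 + 5210592*I*sqrt(6) ≈ 7.043e+8 + 1.2763e+7*I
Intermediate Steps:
A(X) = X/3
t(L) = L**3
S(g, w) = -1/3 + g (S(g, w) = g + (1/3)*(-1) = g - 1/3 = -1/3 + g)
(37280 + 16997)*(12752 + (S(5, -4) + sqrt(t(3) - 51))*48) = (37280 + 16997)*(12752 + ((-1/3 + 5) + sqrt(3**3 - 51))*48) = 54277*(12752 + (14/3 + sqrt(27 - 51))*48) = 54277*(12752 + (14/3 + sqrt(-24))*48) = 54277*(12752 + (14/3 + 2*I*sqrt(6))*48) = 54277*(12752 + (224 + 96*I*sqrt(6))) = 54277*(12976 + 96*I*sqrt(6)) = 704298352 + 5210592*I*sqrt(6)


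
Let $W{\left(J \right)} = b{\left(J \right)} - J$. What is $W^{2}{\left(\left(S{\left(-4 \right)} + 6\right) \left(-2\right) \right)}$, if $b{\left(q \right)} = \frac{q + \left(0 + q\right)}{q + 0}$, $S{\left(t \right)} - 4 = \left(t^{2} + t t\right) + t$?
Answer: $6084$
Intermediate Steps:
$S{\left(t \right)} = 4 + t + 2 t^{2}$ ($S{\left(t \right)} = 4 + \left(\left(t^{2} + t t\right) + t\right) = 4 + \left(\left(t^{2} + t^{2}\right) + t\right) = 4 + \left(2 t^{2} + t\right) = 4 + \left(t + 2 t^{2}\right) = 4 + t + 2 t^{2}$)
$b{\left(q \right)} = 2$ ($b{\left(q \right)} = \frac{q + q}{q} = \frac{2 q}{q} = 2$)
$W{\left(J \right)} = 2 - J$
$W^{2}{\left(\left(S{\left(-4 \right)} + 6\right) \left(-2\right) \right)} = \left(2 - \left(\left(4 - 4 + 2 \left(-4\right)^{2}\right) + 6\right) \left(-2\right)\right)^{2} = \left(2 - \left(\left(4 - 4 + 2 \cdot 16\right) + 6\right) \left(-2\right)\right)^{2} = \left(2 - \left(\left(4 - 4 + 32\right) + 6\right) \left(-2\right)\right)^{2} = \left(2 - \left(32 + 6\right) \left(-2\right)\right)^{2} = \left(2 - 38 \left(-2\right)\right)^{2} = \left(2 - -76\right)^{2} = \left(2 + 76\right)^{2} = 78^{2} = 6084$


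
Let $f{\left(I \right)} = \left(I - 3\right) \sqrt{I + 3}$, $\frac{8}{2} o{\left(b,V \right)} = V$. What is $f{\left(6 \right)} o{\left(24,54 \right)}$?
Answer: $\frac{243}{2} \approx 121.5$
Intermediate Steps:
$o{\left(b,V \right)} = \frac{V}{4}$
$f{\left(I \right)} = \sqrt{3 + I} \left(-3 + I\right)$ ($f{\left(I \right)} = \left(-3 + I\right) \sqrt{3 + I} = \sqrt{3 + I} \left(-3 + I\right)$)
$f{\left(6 \right)} o{\left(24,54 \right)} = \sqrt{3 + 6} \left(-3 + 6\right) \frac{1}{4} \cdot 54 = \sqrt{9} \cdot 3 \cdot \frac{27}{2} = 3 \cdot 3 \cdot \frac{27}{2} = 9 \cdot \frac{27}{2} = \frac{243}{2}$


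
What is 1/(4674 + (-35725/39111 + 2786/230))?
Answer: 4497765/21072926858 ≈ 0.00021344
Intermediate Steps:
1/(4674 + (-35725/39111 + 2786/230)) = 1/(4674 + (-35725*1/39111 + 2786*(1/230))) = 1/(4674 + (-35725/39111 + 1393/115)) = 1/(4674 + 50373248/4497765) = 1/(21072926858/4497765) = 4497765/21072926858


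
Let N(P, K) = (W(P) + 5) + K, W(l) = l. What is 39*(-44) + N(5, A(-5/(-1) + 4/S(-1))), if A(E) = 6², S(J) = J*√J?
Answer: -1670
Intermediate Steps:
S(J) = J^(3/2)
A(E) = 36
N(P, K) = 5 + K + P (N(P, K) = (P + 5) + K = (5 + P) + K = 5 + K + P)
39*(-44) + N(5, A(-5/(-1) + 4/S(-1))) = 39*(-44) + (5 + 36 + 5) = -1716 + 46 = -1670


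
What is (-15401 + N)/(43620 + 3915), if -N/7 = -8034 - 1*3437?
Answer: 21632/15845 ≈ 1.3652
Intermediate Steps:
N = 80297 (N = -7*(-8034 - 1*3437) = -7*(-8034 - 3437) = -7*(-11471) = 80297)
(-15401 + N)/(43620 + 3915) = (-15401 + 80297)/(43620 + 3915) = 64896/47535 = 64896*(1/47535) = 21632/15845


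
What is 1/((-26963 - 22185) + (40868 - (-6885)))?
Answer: -1/1395 ≈ -0.00071685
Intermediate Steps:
1/((-26963 - 22185) + (40868 - (-6885))) = 1/(-49148 + (40868 - 1*(-6885))) = 1/(-49148 + (40868 + 6885)) = 1/(-49148 + 47753) = 1/(-1395) = -1/1395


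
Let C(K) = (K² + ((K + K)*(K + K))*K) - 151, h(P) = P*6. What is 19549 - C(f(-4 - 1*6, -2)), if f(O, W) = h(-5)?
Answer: 126800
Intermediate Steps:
h(P) = 6*P
f(O, W) = -30 (f(O, W) = 6*(-5) = -30)
C(K) = -151 + K² + 4*K³ (C(K) = (K² + ((2*K)*(2*K))*K) - 151 = (K² + (4*K²)*K) - 151 = (K² + 4*K³) - 151 = -151 + K² + 4*K³)
19549 - C(f(-4 - 1*6, -2)) = 19549 - (-151 + (-30)² + 4*(-30)³) = 19549 - (-151 + 900 + 4*(-27000)) = 19549 - (-151 + 900 - 108000) = 19549 - 1*(-107251) = 19549 + 107251 = 126800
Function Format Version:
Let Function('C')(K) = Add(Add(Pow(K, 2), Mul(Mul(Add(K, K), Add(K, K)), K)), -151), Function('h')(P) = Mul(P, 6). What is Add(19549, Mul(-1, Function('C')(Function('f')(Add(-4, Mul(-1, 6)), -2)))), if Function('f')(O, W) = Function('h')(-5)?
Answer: 126800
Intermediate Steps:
Function('h')(P) = Mul(6, P)
Function('f')(O, W) = -30 (Function('f')(O, W) = Mul(6, -5) = -30)
Function('C')(K) = Add(-151, Pow(K, 2), Mul(4, Pow(K, 3))) (Function('C')(K) = Add(Add(Pow(K, 2), Mul(Mul(Mul(2, K), Mul(2, K)), K)), -151) = Add(Add(Pow(K, 2), Mul(Mul(4, Pow(K, 2)), K)), -151) = Add(Add(Pow(K, 2), Mul(4, Pow(K, 3))), -151) = Add(-151, Pow(K, 2), Mul(4, Pow(K, 3))))
Add(19549, Mul(-1, Function('C')(Function('f')(Add(-4, Mul(-1, 6)), -2)))) = Add(19549, Mul(-1, Add(-151, Pow(-30, 2), Mul(4, Pow(-30, 3))))) = Add(19549, Mul(-1, Add(-151, 900, Mul(4, -27000)))) = Add(19549, Mul(-1, Add(-151, 900, -108000))) = Add(19549, Mul(-1, -107251)) = Add(19549, 107251) = 126800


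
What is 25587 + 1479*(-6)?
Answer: 16713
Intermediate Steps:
25587 + 1479*(-6) = 25587 - 8874 = 16713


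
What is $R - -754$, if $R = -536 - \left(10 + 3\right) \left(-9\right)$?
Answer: $335$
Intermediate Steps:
$R = -419$ ($R = -536 - 13 \left(-9\right) = -536 - -117 = -536 + 117 = -419$)
$R - -754 = -419 - -754 = -419 + 754 = 335$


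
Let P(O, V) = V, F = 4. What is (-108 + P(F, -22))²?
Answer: 16900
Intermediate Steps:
(-108 + P(F, -22))² = (-108 - 22)² = (-130)² = 16900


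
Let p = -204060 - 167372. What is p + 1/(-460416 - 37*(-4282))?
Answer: -112165778225/301982 ≈ -3.7143e+5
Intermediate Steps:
p = -371432
p + 1/(-460416 - 37*(-4282)) = -371432 + 1/(-460416 - 37*(-4282)) = -371432 + 1/(-460416 + 158434) = -371432 + 1/(-301982) = -371432 - 1/301982 = -112165778225/301982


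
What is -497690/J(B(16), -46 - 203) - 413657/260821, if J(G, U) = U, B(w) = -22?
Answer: 129705002897/64944429 ≈ 1997.2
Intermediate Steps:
-497690/J(B(16), -46 - 203) - 413657/260821 = -497690/(-46 - 203) - 413657/260821 = -497690/(-249) - 413657*1/260821 = -497690*(-1/249) - 413657/260821 = 497690/249 - 413657/260821 = 129705002897/64944429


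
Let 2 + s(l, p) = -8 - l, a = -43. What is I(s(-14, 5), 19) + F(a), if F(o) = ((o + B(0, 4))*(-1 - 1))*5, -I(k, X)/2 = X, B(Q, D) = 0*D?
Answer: 392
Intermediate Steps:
B(Q, D) = 0
s(l, p) = -10 - l (s(l, p) = -2 + (-8 - l) = -10 - l)
I(k, X) = -2*X
F(o) = -10*o (F(o) = ((o + 0)*(-1 - 1))*5 = (o*(-2))*5 = -2*o*5 = -10*o)
I(s(-14, 5), 19) + F(a) = -2*19 - 10*(-43) = -38 + 430 = 392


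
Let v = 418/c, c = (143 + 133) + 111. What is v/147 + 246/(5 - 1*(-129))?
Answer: 7025353/3811563 ≈ 1.8432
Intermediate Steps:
c = 387 (c = 276 + 111 = 387)
v = 418/387 ≈ 1.0801
v/147 + 246/(5 - 1*(-129)) = (418/387)/147 + 246/(5 - 1*(-129)) = (418/387)*(1/147) + 246/(5 + 129) = 418/56889 + 246/134 = 418/56889 + 246*(1/134) = 418/56889 + 123/67 = 7025353/3811563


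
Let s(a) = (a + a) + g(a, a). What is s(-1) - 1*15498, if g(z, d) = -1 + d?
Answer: -15502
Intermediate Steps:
s(a) = -1 + 3*a (s(a) = (a + a) + (-1 + a) = 2*a + (-1 + a) = -1 + 3*a)
s(-1) - 1*15498 = (-1 + 3*(-1)) - 1*15498 = (-1 - 3) - 15498 = -4 - 15498 = -15502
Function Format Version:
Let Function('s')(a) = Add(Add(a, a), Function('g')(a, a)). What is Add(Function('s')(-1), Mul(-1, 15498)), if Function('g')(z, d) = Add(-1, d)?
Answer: -15502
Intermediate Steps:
Function('s')(a) = Add(-1, Mul(3, a)) (Function('s')(a) = Add(Add(a, a), Add(-1, a)) = Add(Mul(2, a), Add(-1, a)) = Add(-1, Mul(3, a)))
Add(Function('s')(-1), Mul(-1, 15498)) = Add(Add(-1, Mul(3, -1)), Mul(-1, 15498)) = Add(Add(-1, -3), -15498) = Add(-4, -15498) = -15502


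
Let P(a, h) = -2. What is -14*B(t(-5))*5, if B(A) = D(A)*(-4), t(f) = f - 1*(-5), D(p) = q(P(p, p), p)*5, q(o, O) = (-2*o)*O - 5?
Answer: -7000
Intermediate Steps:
q(o, O) = -5 - 2*O*o (q(o, O) = -2*O*o - 5 = -5 - 2*O*o)
D(p) = -25 + 20*p (D(p) = (-5 - 2*p*(-2))*5 = (-5 + 4*p)*5 = -25 + 20*p)
t(f) = 5 + f (t(f) = f + 5 = 5 + f)
B(A) = 100 - 80*A (B(A) = (-25 + 20*A)*(-4) = 100 - 80*A)
-14*B(t(-5))*5 = -14*(100 - 80*(5 - 5))*5 = -14*(100 - 80*0)*5 = -14*(100 + 0)*5 = -14*100*5 = -1400*5 = -7000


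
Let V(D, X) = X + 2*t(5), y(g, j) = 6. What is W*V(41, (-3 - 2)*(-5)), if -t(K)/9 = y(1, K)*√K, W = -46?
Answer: -1150 + 4968*√5 ≈ 9958.8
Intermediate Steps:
t(K) = -54*√K
V(D, X) = X - 108*√5 (V(D, X) = X + 2*(-54*√5) = X - 108*√5)
W*V(41, (-3 - 2)*(-5)) = -46*((-3 - 2)*(-5) - 108*√5) = -46*(-5*(-5) - 108*√5) = -46*(25 - 108*√5) = -1150 + 4968*√5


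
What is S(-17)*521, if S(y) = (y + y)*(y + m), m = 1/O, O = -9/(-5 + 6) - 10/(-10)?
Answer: 1213409/4 ≈ 3.0335e+5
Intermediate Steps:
O = -8 (O = -9/1 - 10*(-⅒) = -9*1 + 1 = -9 + 1 = -8)
m = -⅛ (m = 1/(-8) = -⅛ ≈ -0.12500)
S(y) = 2*y*(-⅛ + y) (S(y) = (y + y)*(y - ⅛) = (2*y)*(-⅛ + y) = 2*y*(-⅛ + y))
S(-17)*521 = ((¼)*(-17)*(-1 + 8*(-17)))*521 = ((¼)*(-17)*(-1 - 136))*521 = ((¼)*(-17)*(-137))*521 = (2329/4)*521 = 1213409/4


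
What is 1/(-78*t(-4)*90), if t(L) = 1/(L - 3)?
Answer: 7/7020 ≈ 0.00099715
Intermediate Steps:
t(L) = 1/(-3 + L)
1/(-78*t(-4)*90) = 1/(-78/(-3 - 4)*90) = 1/(-78/(-7)*90) = 1/(-78*(-⅐)*90) = 1/((78/7)*90) = 1/(7020/7) = 7/7020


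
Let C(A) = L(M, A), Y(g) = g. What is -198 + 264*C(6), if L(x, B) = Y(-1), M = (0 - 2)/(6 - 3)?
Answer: -462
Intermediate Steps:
M = -⅔ (M = -2/3 = -2*⅓ = -⅔ ≈ -0.66667)
L(x, B) = -1
C(A) = -1
-198 + 264*C(6) = -198 + 264*(-1) = -198 - 264 = -462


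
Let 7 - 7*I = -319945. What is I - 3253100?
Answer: -22451748/7 ≈ -3.2074e+6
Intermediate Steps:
I = 319952/7 (I = 1 - ⅐*(-319945) = 1 + 319945/7 = 319952/7 ≈ 45707.)
I - 3253100 = 319952/7 - 3253100 = -22451748/7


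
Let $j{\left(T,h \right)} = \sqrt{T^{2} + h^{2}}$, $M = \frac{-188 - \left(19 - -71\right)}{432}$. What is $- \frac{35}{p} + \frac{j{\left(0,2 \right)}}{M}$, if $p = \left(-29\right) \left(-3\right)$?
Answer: $- \frac{42449}{12093} \approx -3.5102$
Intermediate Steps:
$p = 87$
$M = - \frac{139}{216}$ ($M = \left(-188 - \left(19 + 71\right)\right) \frac{1}{432} = \left(-188 - 90\right) \frac{1}{432} = \left(-278\right) \frac{1}{432} = - \frac{139}{216} \approx -0.64352$)
$- \frac{35}{p} + \frac{j{\left(0,2 \right)}}{M} = - \frac{35}{87} + \frac{\sqrt{0^{2} + 2^{2}}}{- \frac{139}{216}} = \left(-35\right) \frac{1}{87} + \sqrt{0 + 4} \left(- \frac{216}{139}\right) = - \frac{35}{87} + \sqrt{4} \left(- \frac{216}{139}\right) = - \frac{35}{87} + 2 \left(- \frac{216}{139}\right) = - \frac{35}{87} - \frac{432}{139} = - \frac{42449}{12093}$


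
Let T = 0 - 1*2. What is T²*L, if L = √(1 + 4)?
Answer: 4*√5 ≈ 8.9443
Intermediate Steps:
T = -2 (T = 0 - 2 = -2)
L = √5 ≈ 2.2361
T²*L = (-2)²*√5 = 4*√5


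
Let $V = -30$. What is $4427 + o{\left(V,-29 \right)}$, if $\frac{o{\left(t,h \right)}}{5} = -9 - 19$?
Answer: $4287$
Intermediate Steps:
$o{\left(t,h \right)} = -140$ ($o{\left(t,h \right)} = 5 \left(-9 - 19\right) = 5 \left(-28\right) = -140$)
$4427 + o{\left(V,-29 \right)} = 4427 - 140 = 4287$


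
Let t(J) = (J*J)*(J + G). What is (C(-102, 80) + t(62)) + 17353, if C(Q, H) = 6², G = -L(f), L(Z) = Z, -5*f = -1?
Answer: 1274741/5 ≈ 2.5495e+5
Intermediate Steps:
f = ⅕ (f = -⅕*(-1) = ⅕ ≈ 0.20000)
G = -⅕ (G = -1*⅕ = -⅕ ≈ -0.20000)
C(Q, H) = 36
t(J) = J²*(-⅕ + J) (t(J) = (J*J)*(J - ⅕) = J²*(-⅕ + J))
(C(-102, 80) + t(62)) + 17353 = (36 + 62²*(-⅕ + 62)) + 17353 = (36 + 3844*(309/5)) + 17353 = (36 + 1187796/5) + 17353 = 1187976/5 + 17353 = 1274741/5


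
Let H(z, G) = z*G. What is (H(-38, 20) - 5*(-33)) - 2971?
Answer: -3566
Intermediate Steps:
H(z, G) = G*z
(H(-38, 20) - 5*(-33)) - 2971 = (20*(-38) - 5*(-33)) - 2971 = (-760 + 165) - 2971 = -595 - 2971 = -3566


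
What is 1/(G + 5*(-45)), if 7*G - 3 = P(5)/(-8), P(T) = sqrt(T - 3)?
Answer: -50304/11296841 + 4*sqrt(2)/11296841 ≈ -0.0044524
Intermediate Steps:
P(T) = sqrt(-3 + T)
G = 3/7 - sqrt(2)/56 (G = 3/7 + (sqrt(-3 + 5)/(-8))/7 = 3/7 + (sqrt(2)*(-1/8))/7 = 3/7 + (-sqrt(2)/8)/7 = 3/7 - sqrt(2)/56 ≈ 0.40332)
1/(G + 5*(-45)) = 1/((3/7 - sqrt(2)/56) + 5*(-45)) = 1/((3/7 - sqrt(2)/56) - 225) = 1/(-1572/7 - sqrt(2)/56)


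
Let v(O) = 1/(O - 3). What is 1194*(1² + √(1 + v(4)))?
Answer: 1194 + 1194*√2 ≈ 2882.6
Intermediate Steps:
v(O) = 1/(-3 + O)
1194*(1² + √(1 + v(4))) = 1194*(1² + √(1 + 1/(-3 + 4))) = 1194*(1 + √(1 + 1/1)) = 1194*(1 + √(1 + 1)) = 1194*(1 + √2) = 1194 + 1194*√2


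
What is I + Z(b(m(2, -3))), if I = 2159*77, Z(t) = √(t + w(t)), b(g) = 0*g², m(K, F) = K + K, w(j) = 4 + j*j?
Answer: 166245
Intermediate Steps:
w(j) = 4 + j²
m(K, F) = 2*K
b(g) = 0
Z(t) = √(4 + t + t²) (Z(t) = √(t + (4 + t²)) = √(4 + t + t²))
I = 166243
I + Z(b(m(2, -3))) = 166243 + √(4 + 0 + 0²) = 166243 + √(4 + 0 + 0) = 166243 + √4 = 166243 + 2 = 166245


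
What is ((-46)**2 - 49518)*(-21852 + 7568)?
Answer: 677090168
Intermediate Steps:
((-46)**2 - 49518)*(-21852 + 7568) = (2116 - 49518)*(-14284) = -47402*(-14284) = 677090168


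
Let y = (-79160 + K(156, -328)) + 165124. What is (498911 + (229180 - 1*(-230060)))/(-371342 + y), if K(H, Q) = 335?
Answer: -958151/285043 ≈ -3.3614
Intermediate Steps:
y = 86299 (y = (-79160 + 335) + 165124 = -78825 + 165124 = 86299)
(498911 + (229180 - 1*(-230060)))/(-371342 + y) = (498911 + (229180 - 1*(-230060)))/(-371342 + 86299) = (498911 + (229180 + 230060))/(-285043) = (498911 + 459240)*(-1/285043) = 958151*(-1/285043) = -958151/285043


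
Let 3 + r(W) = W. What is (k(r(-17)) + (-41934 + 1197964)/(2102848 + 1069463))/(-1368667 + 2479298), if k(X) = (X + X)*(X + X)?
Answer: 5076853630/3523266938241 ≈ 0.0014409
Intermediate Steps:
r(W) = -3 + W
k(X) = 4*X² (k(X) = (2*X)*(2*X) = 4*X²)
(k(r(-17)) + (-41934 + 1197964)/(2102848 + 1069463))/(-1368667 + 2479298) = (4*(-3 - 17)² + (-41934 + 1197964)/(2102848 + 1069463))/(-1368667 + 2479298) = (4*(-20)² + 1156030/3172311)/1110631 = (4*400 + 1156030*(1/3172311))*(1/1110631) = (1600 + 1156030/3172311)*(1/1110631) = (5076853630/3172311)*(1/1110631) = 5076853630/3523266938241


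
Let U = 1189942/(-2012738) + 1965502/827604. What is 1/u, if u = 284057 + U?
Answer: 32033654226/9099440857701911 ≈ 3.5204e-6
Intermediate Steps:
U = 57139227029/32033654226 (U = 1189942*(-1/2012738) + 1965502*(1/827604) = -45767/77413 + 982751/413802 = 57139227029/32033654226 ≈ 1.7837)
u = 9099440857701911/32033654226 (u = 284057 + 57139227029/32033654226 = 9099440857701911/32033654226 ≈ 2.8406e+5)
1/u = 1/(9099440857701911/32033654226) = 32033654226/9099440857701911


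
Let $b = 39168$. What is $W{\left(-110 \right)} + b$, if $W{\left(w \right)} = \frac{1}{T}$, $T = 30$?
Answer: $\frac{1175041}{30} \approx 39168.0$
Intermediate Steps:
$W{\left(w \right)} = \frac{1}{30}$
$W{\left(-110 \right)} + b = \frac{1}{30} + 39168 = \frac{1175041}{30}$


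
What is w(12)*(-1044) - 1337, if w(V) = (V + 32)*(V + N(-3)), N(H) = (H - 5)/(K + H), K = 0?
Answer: -675065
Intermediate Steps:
N(H) = (-5 + H)/H (N(H) = (H - 5)/(0 + H) = (-5 + H)/H)
w(V) = (32 + V)*(8/3 + V) (w(V) = (V + 32)*(V + (-5 - 3)/(-3)) = (32 + V)*(V - ⅓*(-8)) = (32 + V)*(V + 8/3) = (32 + V)*(8/3 + V))
w(12)*(-1044) - 1337 = (256/3 + 12² + (104/3)*12)*(-1044) - 1337 = (256/3 + 144 + 416)*(-1044) - 1337 = (1936/3)*(-1044) - 1337 = -673728 - 1337 = -675065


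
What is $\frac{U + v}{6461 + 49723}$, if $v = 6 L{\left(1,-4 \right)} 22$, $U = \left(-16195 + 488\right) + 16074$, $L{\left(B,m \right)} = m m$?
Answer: $\frac{2479}{56184} \approx 0.044123$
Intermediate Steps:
$L{\left(B,m \right)} = m^{2}$
$U = 367$ ($U = -15707 + 16074 = 367$)
$v = 2112$ ($v = 6 \left(-4\right)^{2} \cdot 22 = 6 \cdot 16 \cdot 22 = 96 \cdot 22 = 2112$)
$\frac{U + v}{6461 + 49723} = \frac{367 + 2112}{6461 + 49723} = \frac{2479}{56184}$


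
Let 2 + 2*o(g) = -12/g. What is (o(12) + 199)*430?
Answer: 84925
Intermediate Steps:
o(g) = -1 - 6/g (o(g) = -1 + (-12/g)/2 = -1 - 6/g)
(o(12) + 199)*430 = ((-6 - 1*12)/12 + 199)*430 = ((-6 - 12)/12 + 199)*430 = ((1/12)*(-18) + 199)*430 = (-3/2 + 199)*430 = (395/2)*430 = 84925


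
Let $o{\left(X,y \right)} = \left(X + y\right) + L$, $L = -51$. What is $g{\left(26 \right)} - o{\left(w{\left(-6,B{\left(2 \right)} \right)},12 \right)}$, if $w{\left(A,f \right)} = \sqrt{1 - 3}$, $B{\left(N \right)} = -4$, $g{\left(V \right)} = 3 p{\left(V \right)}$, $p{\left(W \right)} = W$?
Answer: $117 - i \sqrt{2} \approx 117.0 - 1.4142 i$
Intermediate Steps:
$g{\left(V \right)} = 3 V$
$w{\left(A,f \right)} = i \sqrt{2}$ ($w{\left(A,f \right)} = \sqrt{-2} = i \sqrt{2}$)
$o{\left(X,y \right)} = -51 + X + y$ ($o{\left(X,y \right)} = \left(X + y\right) - 51 = -51 + X + y$)
$g{\left(26 \right)} - o{\left(w{\left(-6,B{\left(2 \right)} \right)},12 \right)} = 3 \cdot 26 - \left(-51 + i \sqrt{2} + 12\right) = 78 - \left(-39 + i \sqrt{2}\right) = 78 + \left(39 - i \sqrt{2}\right) = 117 - i \sqrt{2}$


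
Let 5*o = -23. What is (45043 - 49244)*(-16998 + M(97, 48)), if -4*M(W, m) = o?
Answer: 1428075337/20 ≈ 7.1404e+7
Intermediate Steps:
o = -23/5 (o = (⅕)*(-23) = -23/5 ≈ -4.6000)
M(W, m) = 23/20 (M(W, m) = -¼*(-23/5) = 23/20)
(45043 - 49244)*(-16998 + M(97, 48)) = (45043 - 49244)*(-16998 + 23/20) = -4201*(-339937/20) = 1428075337/20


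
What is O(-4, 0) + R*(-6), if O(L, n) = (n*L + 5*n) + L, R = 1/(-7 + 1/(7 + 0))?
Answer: -25/8 ≈ -3.1250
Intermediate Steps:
R = -7/48 (R = 1/(-7 + 1/7) = 1/(-7 + ⅐) = 1/(-48/7) = -7/48 ≈ -0.14583)
O(L, n) = L + 5*n + L*n (O(L, n) = (L*n + 5*n) + L = (5*n + L*n) + L = L + 5*n + L*n)
O(-4, 0) + R*(-6) = (-4 + 5*0 - 4*0) - 7/48*(-6) = (-4 + 0 + 0) + 7/8 = -4 + 7/8 = -25/8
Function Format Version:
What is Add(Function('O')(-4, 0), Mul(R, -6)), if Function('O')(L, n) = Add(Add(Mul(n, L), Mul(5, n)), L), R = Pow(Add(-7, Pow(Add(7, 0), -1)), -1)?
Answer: Rational(-25, 8) ≈ -3.1250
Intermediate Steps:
R = Rational(-7, 48) (R = Pow(Add(-7, Pow(7, -1)), -1) = Pow(Add(-7, Rational(1, 7)), -1) = Pow(Rational(-48, 7), -1) = Rational(-7, 48) ≈ -0.14583)
Function('O')(L, n) = Add(L, Mul(5, n), Mul(L, n)) (Function('O')(L, n) = Add(Add(Mul(L, n), Mul(5, n)), L) = Add(Add(Mul(5, n), Mul(L, n)), L) = Add(L, Mul(5, n), Mul(L, n)))
Add(Function('O')(-4, 0), Mul(R, -6)) = Add(Add(-4, Mul(5, 0), Mul(-4, 0)), Mul(Rational(-7, 48), -6)) = Add(Add(-4, 0, 0), Rational(7, 8)) = Add(-4, Rational(7, 8)) = Rational(-25, 8)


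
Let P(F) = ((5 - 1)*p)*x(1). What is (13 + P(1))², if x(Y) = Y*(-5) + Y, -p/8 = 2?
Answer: 72361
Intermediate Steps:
p = -16 (p = -8*2 = -16)
x(Y) = -4*Y (x(Y) = -5*Y + Y = -4*Y)
P(F) = 256 (P(F) = ((5 - 1)*(-16))*(-4*1) = (4*(-16))*(-4) = -64*(-4) = 256)
(13 + P(1))² = (13 + 256)² = 269² = 72361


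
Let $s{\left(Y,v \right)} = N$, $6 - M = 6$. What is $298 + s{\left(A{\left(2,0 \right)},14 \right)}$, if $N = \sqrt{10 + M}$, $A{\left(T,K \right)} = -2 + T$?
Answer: $298 + \sqrt{10} \approx 301.16$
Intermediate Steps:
$M = 0$ ($M = 6 - 6 = 0$)
$N = \sqrt{10}$ ($N = \sqrt{10 + 0} = \sqrt{10} \approx 3.1623$)
$s{\left(Y,v \right)} = \sqrt{10}$
$298 + s{\left(A{\left(2,0 \right)},14 \right)} = 298 + \sqrt{10}$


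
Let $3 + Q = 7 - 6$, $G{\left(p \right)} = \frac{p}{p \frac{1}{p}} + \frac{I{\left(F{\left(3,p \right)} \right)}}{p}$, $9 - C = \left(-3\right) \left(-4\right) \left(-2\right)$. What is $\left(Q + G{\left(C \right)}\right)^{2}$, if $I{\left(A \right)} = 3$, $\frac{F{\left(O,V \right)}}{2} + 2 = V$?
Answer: $\frac{116964}{121} \approx 966.64$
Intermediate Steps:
$F{\left(O,V \right)} = -4 + 2 V$
$C = 33$ ($C = 9 - \left(-3\right) \left(-4\right) \left(-2\right) = 9 - 12 \left(-2\right) = 9 - -24 = 9 + 24 = 33$)
$G{\left(p \right)} = p + \frac{3}{p}$ ($G{\left(p \right)} = \frac{p}{p \frac{1}{p}} + \frac{3}{p} = \frac{p}{1} + \frac{3}{p} = p 1 + \frac{3}{p} = p + \frac{3}{p}$)
$Q = -2$ ($Q = -3 + \left(7 - 6\right) = -3 + 1 = -2$)
$\left(Q + G{\left(C \right)}\right)^{2} = \left(-2 + \left(33 + \frac{3}{33}\right)\right)^{2} = \left(-2 + \left(33 + 3 \cdot \frac{1}{33}\right)\right)^{2} = \left(-2 + \left(33 + \frac{1}{11}\right)\right)^{2} = \left(-2 + \frac{364}{11}\right)^{2} = \left(\frac{342}{11}\right)^{2} = \frac{116964}{121}$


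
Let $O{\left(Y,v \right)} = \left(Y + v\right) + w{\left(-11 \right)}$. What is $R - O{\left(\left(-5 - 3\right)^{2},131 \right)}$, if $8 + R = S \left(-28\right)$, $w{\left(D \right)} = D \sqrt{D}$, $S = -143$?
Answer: $3801 + 11 i \sqrt{11} \approx 3801.0 + 36.483 i$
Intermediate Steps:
$w{\left(D \right)} = D^{\frac{3}{2}}$
$R = 3996$ ($R = -8 - -4004 = -8 + 4004 = 3996$)
$O{\left(Y,v \right)} = Y + v - 11 i \sqrt{11}$ ($O{\left(Y,v \right)} = \left(Y + v\right) + \left(-11\right)^{\frac{3}{2}} = \left(Y + v\right) - 11 i \sqrt{11} = Y + v - 11 i \sqrt{11}$)
$R - O{\left(\left(-5 - 3\right)^{2},131 \right)} = 3996 - \left(\left(-5 - 3\right)^{2} + 131 - 11 i \sqrt{11}\right) = 3996 - \left(\left(-8\right)^{2} + 131 - 11 i \sqrt{11}\right) = 3996 - \left(64 + 131 - 11 i \sqrt{11}\right) = 3996 - \left(195 - 11 i \sqrt{11}\right) = 3801 + 11 i \sqrt{11}$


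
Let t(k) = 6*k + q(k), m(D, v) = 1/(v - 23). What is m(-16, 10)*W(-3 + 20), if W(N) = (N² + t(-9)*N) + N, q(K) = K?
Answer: 765/13 ≈ 58.846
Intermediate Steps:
m(D, v) = 1/(-23 + v)
t(k) = 7*k (t(k) = 6*k + k = 7*k)
W(N) = N² - 62*N (W(N) = (N² + (7*(-9))*N) + N = (N² - 63*N) + N = N² - 62*N)
m(-16, 10)*W(-3 + 20) = ((-3 + 20)*(-62 + (-3 + 20)))/(-23 + 10) = (17*(-62 + 17))/(-13) = -17*(-45)/13 = -1/13*(-765) = 765/13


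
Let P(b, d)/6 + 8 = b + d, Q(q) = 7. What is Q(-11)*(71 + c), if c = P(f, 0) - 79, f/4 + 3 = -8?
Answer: -2240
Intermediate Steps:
f = -44 (f = -12 + 4*(-8) = -12 - 32 = -44)
P(b, d) = -48 + 6*b + 6*d (P(b, d) = -48 + 6*(b + d) = -48 + (6*b + 6*d) = -48 + 6*b + 6*d)
c = -391 (c = (-48 + 6*(-44) + 6*0) - 79 = (-48 - 264 + 0) - 79 = -312 - 79 = -391)
Q(-11)*(71 + c) = 7*(71 - 391) = 7*(-320) = -2240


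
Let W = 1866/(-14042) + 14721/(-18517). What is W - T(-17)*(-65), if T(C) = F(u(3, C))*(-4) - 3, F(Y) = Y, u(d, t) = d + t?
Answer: 447756434863/130007857 ≈ 3444.1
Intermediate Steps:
W = -120632502/130007857 (W = 1866*(-1/14042) + 14721*(-1/18517) = -933/7021 - 14721/18517 = -120632502/130007857 ≈ -0.92789)
T(C) = -15 - 4*C (T(C) = (3 + C)*(-4) - 3 = (-12 - 4*C) - 3 = -15 - 4*C)
W - T(-17)*(-65) = -120632502/130007857 - (-15 - 4*(-17))*(-65) = -120632502/130007857 - (-15 + 68)*(-65) = -120632502/130007857 - 53*(-65) = -120632502/130007857 - 1*(-3445) = -120632502/130007857 + 3445 = 447756434863/130007857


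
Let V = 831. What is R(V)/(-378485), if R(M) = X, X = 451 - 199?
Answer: -252/378485 ≈ -0.00066581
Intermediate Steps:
X = 252
R(M) = 252
R(V)/(-378485) = 252/(-378485) = 252*(-1/378485) = -252/378485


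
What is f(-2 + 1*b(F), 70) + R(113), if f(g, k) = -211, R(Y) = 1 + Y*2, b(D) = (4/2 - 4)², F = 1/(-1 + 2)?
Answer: 16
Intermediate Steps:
F = 1 (F = 1/1 = 1)
b(D) = 4 (b(D) = (4*(½) - 4)² = (2 - 4)² = (-2)² = 4)
R(Y) = 1 + 2*Y
f(-2 + 1*b(F), 70) + R(113) = -211 + (1 + 2*113) = -211 + (1 + 226) = -211 + 227 = 16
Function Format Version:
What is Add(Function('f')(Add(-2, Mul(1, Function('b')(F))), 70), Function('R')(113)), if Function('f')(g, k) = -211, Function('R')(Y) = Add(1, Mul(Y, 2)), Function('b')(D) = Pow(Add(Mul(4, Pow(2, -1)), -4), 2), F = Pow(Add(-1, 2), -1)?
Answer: 16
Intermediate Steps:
F = 1 (F = Pow(1, -1) = 1)
Function('b')(D) = 4 (Function('b')(D) = Pow(Add(Mul(4, Rational(1, 2)), -4), 2) = Pow(Add(2, -4), 2) = Pow(-2, 2) = 4)
Function('R')(Y) = Add(1, Mul(2, Y))
Add(Function('f')(Add(-2, Mul(1, Function('b')(F))), 70), Function('R')(113)) = Add(-211, Add(1, Mul(2, 113))) = Add(-211, Add(1, 226)) = Add(-211, 227) = 16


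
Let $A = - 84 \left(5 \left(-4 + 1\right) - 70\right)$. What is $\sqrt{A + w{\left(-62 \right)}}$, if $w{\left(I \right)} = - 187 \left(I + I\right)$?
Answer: $2 \sqrt{7582} \approx 174.15$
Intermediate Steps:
$A = 7140$ ($A = - 84 \left(5 \left(-3\right) - 70\right) = - 84 \left(-15 - 70\right) = \left(-84\right) \left(-85\right) = 7140$)
$w{\left(I \right)} = - 374 I$ ($w{\left(I \right)} = - 187 \cdot 2 I = - 374 I$)
$\sqrt{A + w{\left(-62 \right)}} = \sqrt{7140 - -23188} = \sqrt{7140 + 23188} = \sqrt{30328} = 2 \sqrt{7582}$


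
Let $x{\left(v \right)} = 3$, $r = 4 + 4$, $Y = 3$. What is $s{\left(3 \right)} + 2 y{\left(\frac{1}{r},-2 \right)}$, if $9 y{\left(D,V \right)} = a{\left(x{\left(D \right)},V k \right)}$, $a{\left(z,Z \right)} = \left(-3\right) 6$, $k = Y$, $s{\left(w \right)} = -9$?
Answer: $-13$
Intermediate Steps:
$k = 3$
$r = 8$
$a{\left(z,Z \right)} = -18$
$y{\left(D,V \right)} = -2$ ($y{\left(D,V \right)} = \frac{1}{9} \left(-18\right) = -2$)
$s{\left(3 \right)} + 2 y{\left(\frac{1}{r},-2 \right)} = -9 + 2 \left(-2\right) = -9 - 4 = -13$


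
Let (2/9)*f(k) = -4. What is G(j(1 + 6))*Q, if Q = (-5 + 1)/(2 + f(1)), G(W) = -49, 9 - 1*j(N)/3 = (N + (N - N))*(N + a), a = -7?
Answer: -49/4 ≈ -12.250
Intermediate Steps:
f(k) = -18 (f(k) = (9/2)*(-4) = -18)
j(N) = 27 - 3*N*(-7 + N) (j(N) = 27 - 3*(N + (N - N))*(N - 7) = 27 - 3*(N + 0)*(-7 + N) = 27 - 3*N*(-7 + N))
Q = 1/4 (Q = (-5 + 1)/(2 - 18) = -4/(-16) = -4*(-1/16) = 1/4 ≈ 0.25000)
G(j(1 + 6))*Q = -49*1/4 = -49/4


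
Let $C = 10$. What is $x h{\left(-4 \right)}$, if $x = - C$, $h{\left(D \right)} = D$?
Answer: $40$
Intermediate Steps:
$x = -10$ ($x = \left(-1\right) 10 = -10$)
$x h{\left(-4 \right)} = \left(-10\right) \left(-4\right) = 40$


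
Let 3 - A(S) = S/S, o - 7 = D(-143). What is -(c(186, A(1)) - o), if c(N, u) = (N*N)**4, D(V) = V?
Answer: -1432529432742502792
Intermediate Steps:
o = -136 (o = 7 - 143 = -136)
A(S) = 2 (A(S) = 3 - S/S = 3 - 1*1 = 3 - 1 = 2)
c(N, u) = N**8 (c(N, u) = (N**2)**4 = N**8)
-(c(186, A(1)) - o) = -(186**8 - 1*(-136)) = -(1432529432742502656 + 136) = -1*1432529432742502792 = -1432529432742502792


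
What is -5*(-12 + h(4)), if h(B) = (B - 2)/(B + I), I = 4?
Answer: 235/4 ≈ 58.750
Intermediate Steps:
h(B) = (-2 + B)/(4 + B) (h(B) = (B - 2)/(B + 4) = (-2 + B)/(4 + B))
-5*(-12 + h(4)) = -5*(-12 + (-2 + 4)/(4 + 4)) = -5*(-12 + 2/8) = -5*(-12 + (⅛)*2) = -5*(-12 + ¼) = -5*(-47/4) = 235/4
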